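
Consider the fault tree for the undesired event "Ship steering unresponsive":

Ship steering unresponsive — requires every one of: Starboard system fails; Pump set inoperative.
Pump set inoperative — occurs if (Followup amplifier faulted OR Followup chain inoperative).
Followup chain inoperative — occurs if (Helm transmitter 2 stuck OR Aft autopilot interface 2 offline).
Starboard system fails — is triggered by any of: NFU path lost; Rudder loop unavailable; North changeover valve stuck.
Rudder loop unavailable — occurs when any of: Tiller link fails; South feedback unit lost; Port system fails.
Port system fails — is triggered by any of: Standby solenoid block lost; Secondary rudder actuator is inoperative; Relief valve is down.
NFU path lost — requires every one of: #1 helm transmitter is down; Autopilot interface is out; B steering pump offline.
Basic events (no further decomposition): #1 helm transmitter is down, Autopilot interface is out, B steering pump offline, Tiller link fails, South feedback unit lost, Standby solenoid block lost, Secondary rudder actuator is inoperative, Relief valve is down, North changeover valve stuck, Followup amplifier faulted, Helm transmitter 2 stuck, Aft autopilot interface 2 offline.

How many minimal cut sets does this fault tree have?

21

NFU path lost [AND]: one cut set from each child combined → 1 × 1 × 1 = 1 cut set(s).
Port system fails [OR]: union of children's cut sets → 3 cut set(s).
Rudder loop unavailable [OR]: union of children's cut sets → 5 cut set(s).
Starboard system fails [OR]: union of children's cut sets → 7 cut set(s).
Followup chain inoperative [OR]: union of children's cut sets → 2 cut set(s).
Pump set inoperative [OR]: union of children's cut sets → 3 cut set(s).
Ship steering unresponsive [AND]: one cut set from each child combined → 7 × 3 = 21 cut set(s).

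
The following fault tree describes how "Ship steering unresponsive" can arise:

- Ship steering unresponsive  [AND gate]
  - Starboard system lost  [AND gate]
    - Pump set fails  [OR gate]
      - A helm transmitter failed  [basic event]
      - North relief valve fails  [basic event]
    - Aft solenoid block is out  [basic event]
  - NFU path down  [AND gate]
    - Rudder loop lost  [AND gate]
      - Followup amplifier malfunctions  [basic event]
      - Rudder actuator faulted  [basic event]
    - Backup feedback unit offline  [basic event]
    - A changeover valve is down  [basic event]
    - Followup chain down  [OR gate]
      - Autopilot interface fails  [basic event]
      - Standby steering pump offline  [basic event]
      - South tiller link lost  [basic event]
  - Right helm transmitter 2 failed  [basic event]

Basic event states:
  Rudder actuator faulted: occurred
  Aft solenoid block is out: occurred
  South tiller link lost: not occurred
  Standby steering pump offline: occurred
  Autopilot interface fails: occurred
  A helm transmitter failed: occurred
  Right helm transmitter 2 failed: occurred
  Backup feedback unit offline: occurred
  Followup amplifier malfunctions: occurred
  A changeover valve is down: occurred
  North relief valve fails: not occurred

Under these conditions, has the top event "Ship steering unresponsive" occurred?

Yes

Pump set fails [OR]: A helm transmitter failed=occurs, North relief valve fails=not → at least one input occurs → occurs.
Starboard system lost [AND]: Pump set fails=occurs, Aft solenoid block is out=occurs → all inputs occur → occurs.
Rudder loop lost [AND]: Followup amplifier malfunctions=occurs, Rudder actuator faulted=occurs → all inputs occur → occurs.
Followup chain down [OR]: Autopilot interface fails=occurs, Standby steering pump offline=occurs, South tiller link lost=not → at least one input occurs → occurs.
NFU path down [AND]: Rudder loop lost=occurs, Backup feedback unit offline=occurs, A changeover valve is down=occurs, Followup chain down=occurs → all inputs occur → occurs.
Ship steering unresponsive [AND]: Starboard system lost=occurs, NFU path down=occurs, Right helm transmitter 2 failed=occurs → all inputs occur → occurs.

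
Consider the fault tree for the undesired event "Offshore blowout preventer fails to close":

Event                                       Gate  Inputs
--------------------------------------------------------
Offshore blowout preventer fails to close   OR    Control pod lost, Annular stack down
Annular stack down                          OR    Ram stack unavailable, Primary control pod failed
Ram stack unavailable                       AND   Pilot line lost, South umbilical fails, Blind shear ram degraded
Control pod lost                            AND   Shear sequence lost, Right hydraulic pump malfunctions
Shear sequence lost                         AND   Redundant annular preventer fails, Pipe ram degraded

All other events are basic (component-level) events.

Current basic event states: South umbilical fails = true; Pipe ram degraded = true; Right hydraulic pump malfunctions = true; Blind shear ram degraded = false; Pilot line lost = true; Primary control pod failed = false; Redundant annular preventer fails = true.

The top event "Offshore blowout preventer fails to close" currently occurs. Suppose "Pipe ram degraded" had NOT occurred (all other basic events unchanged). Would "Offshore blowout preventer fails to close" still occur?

No

Counterfactual: set "Pipe ram degraded" to not occurred.
Shear sequence lost [AND]: Redundant annular preventer fails=occurs, Pipe ram degraded=not → not all inputs occur → does not occur.
Control pod lost [AND]: Shear sequence lost=not, Right hydraulic pump malfunctions=occurs → not all inputs occur → does not occur.
Ram stack unavailable [AND]: Pilot line lost=occurs, South umbilical fails=occurs, Blind shear ram degraded=not → not all inputs occur → does not occur.
Annular stack down [OR]: Ram stack unavailable=not, Primary control pod failed=not → no input occurs → does not occur.
Offshore blowout preventer fails to close [OR]: Control pod lost=not, Annular stack down=not → no input occurs → does not occur.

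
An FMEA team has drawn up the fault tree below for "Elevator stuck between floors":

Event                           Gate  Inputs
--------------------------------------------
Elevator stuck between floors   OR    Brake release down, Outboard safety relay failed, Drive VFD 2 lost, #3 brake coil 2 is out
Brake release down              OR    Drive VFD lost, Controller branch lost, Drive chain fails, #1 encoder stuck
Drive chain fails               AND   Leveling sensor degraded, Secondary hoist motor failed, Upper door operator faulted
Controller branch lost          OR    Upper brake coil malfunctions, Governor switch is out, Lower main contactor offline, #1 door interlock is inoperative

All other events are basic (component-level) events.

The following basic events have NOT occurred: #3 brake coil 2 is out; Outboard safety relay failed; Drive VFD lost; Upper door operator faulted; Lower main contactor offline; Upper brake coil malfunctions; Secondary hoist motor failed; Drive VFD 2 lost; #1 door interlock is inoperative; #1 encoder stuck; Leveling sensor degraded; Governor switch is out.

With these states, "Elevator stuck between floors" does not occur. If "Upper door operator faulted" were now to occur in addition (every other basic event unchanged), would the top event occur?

No

Counterfactual: set "Upper door operator faulted" to occurred.
Controller branch lost [OR]: Upper brake coil malfunctions=not, Governor switch is out=not, Lower main contactor offline=not, #1 door interlock is inoperative=not → no input occurs → does not occur.
Drive chain fails [AND]: Leveling sensor degraded=not, Secondary hoist motor failed=not, Upper door operator faulted=occurs → not all inputs occur → does not occur.
Brake release down [OR]: Drive VFD lost=not, Controller branch lost=not, Drive chain fails=not, #1 encoder stuck=not → no input occurs → does not occur.
Elevator stuck between floors [OR]: Brake release down=not, Outboard safety relay failed=not, Drive VFD 2 lost=not, #3 brake coil 2 is out=not → no input occurs → does not occur.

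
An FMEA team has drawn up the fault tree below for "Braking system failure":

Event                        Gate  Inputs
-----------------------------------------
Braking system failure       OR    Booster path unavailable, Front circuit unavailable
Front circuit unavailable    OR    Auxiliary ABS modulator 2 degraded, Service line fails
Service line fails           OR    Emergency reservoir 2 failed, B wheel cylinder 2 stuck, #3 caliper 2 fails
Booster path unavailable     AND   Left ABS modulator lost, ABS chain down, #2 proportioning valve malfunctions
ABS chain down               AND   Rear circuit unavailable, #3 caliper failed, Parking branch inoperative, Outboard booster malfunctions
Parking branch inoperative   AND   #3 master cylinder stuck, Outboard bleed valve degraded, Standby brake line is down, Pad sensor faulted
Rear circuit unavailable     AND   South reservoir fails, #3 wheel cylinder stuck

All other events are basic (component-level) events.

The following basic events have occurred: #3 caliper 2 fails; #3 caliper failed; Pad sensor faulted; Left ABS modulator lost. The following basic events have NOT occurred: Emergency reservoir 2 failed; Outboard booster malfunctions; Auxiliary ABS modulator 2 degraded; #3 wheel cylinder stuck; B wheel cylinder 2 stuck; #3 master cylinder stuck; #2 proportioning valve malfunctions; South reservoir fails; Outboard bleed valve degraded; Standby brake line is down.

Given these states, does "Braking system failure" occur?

Yes

Rear circuit unavailable [AND]: South reservoir fails=not, #3 wheel cylinder stuck=not → not all inputs occur → does not occur.
Parking branch inoperative [AND]: #3 master cylinder stuck=not, Outboard bleed valve degraded=not, Standby brake line is down=not, Pad sensor faulted=occurs → not all inputs occur → does not occur.
ABS chain down [AND]: Rear circuit unavailable=not, #3 caliper failed=occurs, Parking branch inoperative=not, Outboard booster malfunctions=not → not all inputs occur → does not occur.
Booster path unavailable [AND]: Left ABS modulator lost=occurs, ABS chain down=not, #2 proportioning valve malfunctions=not → not all inputs occur → does not occur.
Service line fails [OR]: Emergency reservoir 2 failed=not, B wheel cylinder 2 stuck=not, #3 caliper 2 fails=occurs → at least one input occurs → occurs.
Front circuit unavailable [OR]: Auxiliary ABS modulator 2 degraded=not, Service line fails=occurs → at least one input occurs → occurs.
Braking system failure [OR]: Booster path unavailable=not, Front circuit unavailable=occurs → at least one input occurs → occurs.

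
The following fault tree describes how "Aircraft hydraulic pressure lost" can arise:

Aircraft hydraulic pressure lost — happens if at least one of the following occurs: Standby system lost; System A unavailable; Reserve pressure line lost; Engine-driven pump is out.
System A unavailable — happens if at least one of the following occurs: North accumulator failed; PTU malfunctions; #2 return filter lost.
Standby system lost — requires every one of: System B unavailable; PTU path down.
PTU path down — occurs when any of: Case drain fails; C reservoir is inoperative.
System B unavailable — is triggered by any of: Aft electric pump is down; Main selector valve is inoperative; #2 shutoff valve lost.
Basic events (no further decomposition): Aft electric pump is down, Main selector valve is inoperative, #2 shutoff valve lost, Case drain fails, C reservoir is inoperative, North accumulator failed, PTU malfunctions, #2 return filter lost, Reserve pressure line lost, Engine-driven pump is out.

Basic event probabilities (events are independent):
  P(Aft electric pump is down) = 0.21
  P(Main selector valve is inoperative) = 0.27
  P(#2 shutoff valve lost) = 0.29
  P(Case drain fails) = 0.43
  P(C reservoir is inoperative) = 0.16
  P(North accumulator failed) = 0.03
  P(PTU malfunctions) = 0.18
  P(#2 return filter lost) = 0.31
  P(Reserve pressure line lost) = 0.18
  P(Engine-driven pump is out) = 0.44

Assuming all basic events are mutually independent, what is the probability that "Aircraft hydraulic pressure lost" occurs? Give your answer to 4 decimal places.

0.8255

P(System B unavailable) [OR] = 1 − (1−0.21) × (1−0.27) × (1−0.29) = 0.590543
P(PTU path down) [OR] = 1 − (1−0.43) × (1−0.16) = 0.521200
P(Standby system lost) [AND] = 0.590543 × 0.521200 = 0.307791
P(System A unavailable) [OR] = 1 − (1−0.03) × (1−0.18) × (1−0.31) = 0.451174
P(Aircraft hydraulic pressure lost) [OR] = 1 − (1−0.307791) × (1−0.451174) × (1−0.18) × (1−0.44) = 0.825549
Rounded to 4 decimal places: P(Aircraft hydraulic pressure lost) ≈ 0.8255.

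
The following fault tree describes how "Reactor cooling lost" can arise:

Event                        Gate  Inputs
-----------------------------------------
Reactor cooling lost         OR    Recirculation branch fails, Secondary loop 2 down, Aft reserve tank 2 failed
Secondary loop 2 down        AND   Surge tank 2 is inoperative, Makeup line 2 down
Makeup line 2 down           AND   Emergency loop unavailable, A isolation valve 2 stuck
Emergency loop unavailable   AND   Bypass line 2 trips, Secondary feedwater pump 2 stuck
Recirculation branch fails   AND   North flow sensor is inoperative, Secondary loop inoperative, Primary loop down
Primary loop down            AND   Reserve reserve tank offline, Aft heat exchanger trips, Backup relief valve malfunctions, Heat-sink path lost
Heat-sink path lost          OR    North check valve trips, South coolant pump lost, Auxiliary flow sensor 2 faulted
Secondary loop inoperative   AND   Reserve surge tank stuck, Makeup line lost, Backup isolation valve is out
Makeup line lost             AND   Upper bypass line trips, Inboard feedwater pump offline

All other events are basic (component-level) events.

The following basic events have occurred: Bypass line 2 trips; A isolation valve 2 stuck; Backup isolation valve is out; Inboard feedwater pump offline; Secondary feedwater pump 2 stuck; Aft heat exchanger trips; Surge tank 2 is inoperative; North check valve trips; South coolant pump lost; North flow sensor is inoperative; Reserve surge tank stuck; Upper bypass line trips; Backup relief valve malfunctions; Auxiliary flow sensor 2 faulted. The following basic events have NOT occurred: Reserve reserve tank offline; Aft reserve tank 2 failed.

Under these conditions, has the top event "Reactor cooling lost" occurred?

Makeup line lost [AND]: Upper bypass line trips=occurs, Inboard feedwater pump offline=occurs → all inputs occur → occurs.
Secondary loop inoperative [AND]: Reserve surge tank stuck=occurs, Makeup line lost=occurs, Backup isolation valve is out=occurs → all inputs occur → occurs.
Heat-sink path lost [OR]: North check valve trips=occurs, South coolant pump lost=occurs, Auxiliary flow sensor 2 faulted=occurs → at least one input occurs → occurs.
Primary loop down [AND]: Reserve reserve tank offline=not, Aft heat exchanger trips=occurs, Backup relief valve malfunctions=occurs, Heat-sink path lost=occurs → not all inputs occur → does not occur.
Recirculation branch fails [AND]: North flow sensor is inoperative=occurs, Secondary loop inoperative=occurs, Primary loop down=not → not all inputs occur → does not occur.
Emergency loop unavailable [AND]: Bypass line 2 trips=occurs, Secondary feedwater pump 2 stuck=occurs → all inputs occur → occurs.
Makeup line 2 down [AND]: Emergency loop unavailable=occurs, A isolation valve 2 stuck=occurs → all inputs occur → occurs.
Secondary loop 2 down [AND]: Surge tank 2 is inoperative=occurs, Makeup line 2 down=occurs → all inputs occur → occurs.
Reactor cooling lost [OR]: Recirculation branch fails=not, Secondary loop 2 down=occurs, Aft reserve tank 2 failed=not → at least one input occurs → occurs.

Yes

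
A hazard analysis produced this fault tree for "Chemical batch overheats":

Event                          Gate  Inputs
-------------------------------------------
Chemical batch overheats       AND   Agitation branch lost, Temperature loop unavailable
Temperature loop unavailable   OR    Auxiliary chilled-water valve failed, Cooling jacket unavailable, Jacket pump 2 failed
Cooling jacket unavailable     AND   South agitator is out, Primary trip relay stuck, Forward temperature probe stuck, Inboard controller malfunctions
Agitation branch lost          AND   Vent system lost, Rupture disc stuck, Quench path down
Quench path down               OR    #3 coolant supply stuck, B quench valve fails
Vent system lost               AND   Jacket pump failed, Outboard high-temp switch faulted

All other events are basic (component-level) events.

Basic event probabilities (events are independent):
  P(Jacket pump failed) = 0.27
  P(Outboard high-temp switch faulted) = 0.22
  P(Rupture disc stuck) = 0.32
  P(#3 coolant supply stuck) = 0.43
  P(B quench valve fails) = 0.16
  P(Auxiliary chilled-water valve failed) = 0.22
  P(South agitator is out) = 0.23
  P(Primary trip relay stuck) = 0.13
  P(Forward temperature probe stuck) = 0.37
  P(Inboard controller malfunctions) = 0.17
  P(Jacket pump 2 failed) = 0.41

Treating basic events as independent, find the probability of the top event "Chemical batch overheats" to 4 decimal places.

P(Vent system lost) [AND] = 0.27 × 0.22 = 0.059400
P(Quench path down) [OR] = 1 − (1−0.43) × (1−0.16) = 0.521200
P(Agitation branch lost) [AND] = 0.059400 × 0.32 × 0.521200 = 0.009907
P(Cooling jacket unavailable) [AND] = 0.23 × 0.13 × 0.37 × 0.17 = 0.001881
P(Temperature loop unavailable) [OR] = 1 − (1−0.22) × (1−0.001881) × (1−0.41) = 0.540666
P(Chemical batch overheats) [AND] = 0.009907 × 0.540666 = 0.005356
Rounded to 4 decimal places: P(Chemical batch overheats) ≈ 0.0054.

0.0054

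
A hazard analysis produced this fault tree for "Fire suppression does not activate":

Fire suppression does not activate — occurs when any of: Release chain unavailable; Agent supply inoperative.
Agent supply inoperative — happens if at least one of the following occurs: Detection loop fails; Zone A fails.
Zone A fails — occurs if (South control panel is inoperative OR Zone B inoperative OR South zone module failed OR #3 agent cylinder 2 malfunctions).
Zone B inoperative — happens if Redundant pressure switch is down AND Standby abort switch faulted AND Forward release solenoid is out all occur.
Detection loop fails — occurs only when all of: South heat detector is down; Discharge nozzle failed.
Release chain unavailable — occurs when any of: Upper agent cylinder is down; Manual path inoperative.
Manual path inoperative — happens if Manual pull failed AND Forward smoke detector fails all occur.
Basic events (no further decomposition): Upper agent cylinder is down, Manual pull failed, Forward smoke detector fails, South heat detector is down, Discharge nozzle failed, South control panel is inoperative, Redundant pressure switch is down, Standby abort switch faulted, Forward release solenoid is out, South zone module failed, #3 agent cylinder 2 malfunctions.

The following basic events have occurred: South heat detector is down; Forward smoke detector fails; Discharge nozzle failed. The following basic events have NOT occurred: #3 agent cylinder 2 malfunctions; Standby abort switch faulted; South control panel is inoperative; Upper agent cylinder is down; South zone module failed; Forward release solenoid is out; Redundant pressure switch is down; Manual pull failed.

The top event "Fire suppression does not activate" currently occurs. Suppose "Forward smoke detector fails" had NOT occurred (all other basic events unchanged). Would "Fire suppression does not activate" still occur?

Counterfactual: set "Forward smoke detector fails" to not occurred.
Manual path inoperative [AND]: Manual pull failed=not, Forward smoke detector fails=not → not all inputs occur → does not occur.
Release chain unavailable [OR]: Upper agent cylinder is down=not, Manual path inoperative=not → no input occurs → does not occur.
Detection loop fails [AND]: South heat detector is down=occurs, Discharge nozzle failed=occurs → all inputs occur → occurs.
Zone B inoperative [AND]: Redundant pressure switch is down=not, Standby abort switch faulted=not, Forward release solenoid is out=not → not all inputs occur → does not occur.
Zone A fails [OR]: South control panel is inoperative=not, Zone B inoperative=not, South zone module failed=not, #3 agent cylinder 2 malfunctions=not → no input occurs → does not occur.
Agent supply inoperative [OR]: Detection loop fails=occurs, Zone A fails=not → at least one input occurs → occurs.
Fire suppression does not activate [OR]: Release chain unavailable=not, Agent supply inoperative=occurs → at least one input occurs → occurs.

Yes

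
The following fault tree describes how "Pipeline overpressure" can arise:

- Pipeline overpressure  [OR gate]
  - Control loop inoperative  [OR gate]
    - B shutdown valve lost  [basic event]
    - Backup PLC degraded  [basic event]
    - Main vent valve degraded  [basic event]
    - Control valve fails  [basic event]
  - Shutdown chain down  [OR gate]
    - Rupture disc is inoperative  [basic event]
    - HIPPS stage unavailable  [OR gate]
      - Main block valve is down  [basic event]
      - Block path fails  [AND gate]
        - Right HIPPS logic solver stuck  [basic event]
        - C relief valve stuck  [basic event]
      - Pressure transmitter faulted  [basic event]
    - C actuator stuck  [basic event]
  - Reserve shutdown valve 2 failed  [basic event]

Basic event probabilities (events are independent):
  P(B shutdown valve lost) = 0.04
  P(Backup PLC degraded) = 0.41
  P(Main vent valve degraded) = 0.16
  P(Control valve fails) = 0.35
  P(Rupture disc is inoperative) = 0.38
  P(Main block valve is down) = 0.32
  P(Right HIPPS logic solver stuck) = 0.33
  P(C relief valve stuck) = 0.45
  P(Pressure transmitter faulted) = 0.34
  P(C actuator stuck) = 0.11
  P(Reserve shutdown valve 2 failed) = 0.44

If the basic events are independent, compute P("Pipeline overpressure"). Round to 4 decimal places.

P(Control loop inoperative) [OR] = 1 − (1−0.04) × (1−0.41) × (1−0.16) × (1−0.35) = 0.690746
P(Block path fails) [AND] = 0.33 × 0.45 = 0.148500
P(HIPPS stage unavailable) [OR] = 1 − (1−0.32) × (1−0.148500) × (1−0.34) = 0.617847
P(Shutdown chain down) [OR] = 1 − (1−0.38) × (1−0.617847) × (1−0.11) = 0.789128
P(Pipeline overpressure) [OR] = 1 − (1−0.690746) × (1−0.789128) × (1−0.44) = 0.963481
Rounded to 4 decimal places: P(Pipeline overpressure) ≈ 0.9635.

0.9635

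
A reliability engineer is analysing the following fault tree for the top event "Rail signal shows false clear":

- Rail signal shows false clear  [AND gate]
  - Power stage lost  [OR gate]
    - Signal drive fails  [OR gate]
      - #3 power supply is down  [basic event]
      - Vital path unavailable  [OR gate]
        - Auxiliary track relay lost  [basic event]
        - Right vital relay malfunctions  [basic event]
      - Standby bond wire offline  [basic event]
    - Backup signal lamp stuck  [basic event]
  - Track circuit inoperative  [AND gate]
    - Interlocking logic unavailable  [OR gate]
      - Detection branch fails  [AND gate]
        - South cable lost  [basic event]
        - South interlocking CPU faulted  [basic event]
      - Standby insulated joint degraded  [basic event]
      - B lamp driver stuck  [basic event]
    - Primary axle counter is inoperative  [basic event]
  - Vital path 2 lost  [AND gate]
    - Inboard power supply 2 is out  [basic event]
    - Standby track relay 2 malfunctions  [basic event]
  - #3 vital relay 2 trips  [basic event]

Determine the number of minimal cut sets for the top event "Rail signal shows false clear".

Vital path unavailable [OR]: union of children's cut sets → 2 cut set(s).
Signal drive fails [OR]: union of children's cut sets → 4 cut set(s).
Power stage lost [OR]: union of children's cut sets → 5 cut set(s).
Detection branch fails [AND]: one cut set from each child combined → 1 × 1 = 1 cut set(s).
Interlocking logic unavailable [OR]: union of children's cut sets → 3 cut set(s).
Track circuit inoperative [AND]: one cut set from each child combined → 3 × 1 = 3 cut set(s).
Vital path 2 lost [AND]: one cut set from each child combined → 1 × 1 = 1 cut set(s).
Rail signal shows false clear [AND]: one cut set from each child combined → 5 × 3 × 1 × 1 = 15 cut set(s).

15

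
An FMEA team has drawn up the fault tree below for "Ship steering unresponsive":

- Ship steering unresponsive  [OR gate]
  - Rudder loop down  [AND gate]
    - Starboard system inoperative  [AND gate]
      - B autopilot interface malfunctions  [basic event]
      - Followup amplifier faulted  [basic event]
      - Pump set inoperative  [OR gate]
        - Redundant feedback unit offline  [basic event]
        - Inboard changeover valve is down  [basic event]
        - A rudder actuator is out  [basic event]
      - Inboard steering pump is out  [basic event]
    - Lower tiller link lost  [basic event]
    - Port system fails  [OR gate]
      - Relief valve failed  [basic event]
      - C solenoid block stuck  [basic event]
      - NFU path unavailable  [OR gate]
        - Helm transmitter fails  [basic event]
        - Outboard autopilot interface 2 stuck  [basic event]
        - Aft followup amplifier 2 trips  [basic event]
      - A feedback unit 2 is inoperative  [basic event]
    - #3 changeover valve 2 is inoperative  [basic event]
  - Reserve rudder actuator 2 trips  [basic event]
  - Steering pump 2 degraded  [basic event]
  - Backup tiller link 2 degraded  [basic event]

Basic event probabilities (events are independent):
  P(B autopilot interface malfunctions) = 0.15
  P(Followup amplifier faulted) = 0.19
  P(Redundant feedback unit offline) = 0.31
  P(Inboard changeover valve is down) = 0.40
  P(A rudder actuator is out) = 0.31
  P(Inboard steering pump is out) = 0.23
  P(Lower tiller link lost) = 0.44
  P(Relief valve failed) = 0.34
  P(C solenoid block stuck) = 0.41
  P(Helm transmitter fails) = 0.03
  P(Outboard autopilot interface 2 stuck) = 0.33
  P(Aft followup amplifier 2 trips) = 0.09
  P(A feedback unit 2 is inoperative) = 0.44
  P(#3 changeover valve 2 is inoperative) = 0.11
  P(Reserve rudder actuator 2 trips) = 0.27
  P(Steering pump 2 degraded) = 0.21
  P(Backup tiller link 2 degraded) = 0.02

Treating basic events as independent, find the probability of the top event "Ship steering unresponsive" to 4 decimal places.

P(Pump set inoperative) [OR] = 1 − (1−0.31) × (1−0.40) × (1−0.31) = 0.714340
P(Starboard system inoperative) [AND] = 0.15 × 0.19 × 0.714340 × 0.23 = 0.004682
P(NFU path unavailable) [OR] = 1 − (1−0.03) × (1−0.33) × (1−0.09) = 0.408591
P(Port system fails) [OR] = 1 − (1−0.34) × (1−0.41) × (1−0.408591) × (1−0.44) = 0.871035
P(Rudder loop down) [AND] = 0.004682 × 0.44 × 0.871035 × 0.11 = 0.000197
P(Ship steering unresponsive) [OR] = 1 − (1−0.000197) × (1−0.27) × (1−0.21) × (1−0.02) = 0.434945
Rounded to 4 decimal places: P(Ship steering unresponsive) ≈ 0.4349.

0.4349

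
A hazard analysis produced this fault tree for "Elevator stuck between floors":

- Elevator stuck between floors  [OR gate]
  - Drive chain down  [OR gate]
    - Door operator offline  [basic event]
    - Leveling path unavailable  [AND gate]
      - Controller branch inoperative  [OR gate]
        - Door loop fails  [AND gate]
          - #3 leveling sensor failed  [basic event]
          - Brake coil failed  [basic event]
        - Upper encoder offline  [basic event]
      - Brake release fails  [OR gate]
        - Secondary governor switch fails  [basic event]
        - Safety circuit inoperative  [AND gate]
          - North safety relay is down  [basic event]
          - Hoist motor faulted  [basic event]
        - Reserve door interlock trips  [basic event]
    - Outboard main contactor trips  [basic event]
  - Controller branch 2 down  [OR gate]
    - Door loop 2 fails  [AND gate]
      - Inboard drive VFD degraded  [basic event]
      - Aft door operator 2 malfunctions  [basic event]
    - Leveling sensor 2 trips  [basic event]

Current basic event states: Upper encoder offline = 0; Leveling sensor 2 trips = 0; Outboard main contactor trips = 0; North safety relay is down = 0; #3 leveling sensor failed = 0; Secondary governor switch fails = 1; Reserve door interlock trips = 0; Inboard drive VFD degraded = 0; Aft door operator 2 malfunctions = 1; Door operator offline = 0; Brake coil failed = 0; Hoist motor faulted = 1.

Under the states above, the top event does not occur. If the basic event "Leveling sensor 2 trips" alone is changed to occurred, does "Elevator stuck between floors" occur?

Yes

Counterfactual: set "Leveling sensor 2 trips" to occurred.
Door loop fails [AND]: #3 leveling sensor failed=not, Brake coil failed=not → not all inputs occur → does not occur.
Controller branch inoperative [OR]: Door loop fails=not, Upper encoder offline=not → no input occurs → does not occur.
Safety circuit inoperative [AND]: North safety relay is down=not, Hoist motor faulted=occurs → not all inputs occur → does not occur.
Brake release fails [OR]: Secondary governor switch fails=occurs, Safety circuit inoperative=not, Reserve door interlock trips=not → at least one input occurs → occurs.
Leveling path unavailable [AND]: Controller branch inoperative=not, Brake release fails=occurs → not all inputs occur → does not occur.
Drive chain down [OR]: Door operator offline=not, Leveling path unavailable=not, Outboard main contactor trips=not → no input occurs → does not occur.
Door loop 2 fails [AND]: Inboard drive VFD degraded=not, Aft door operator 2 malfunctions=occurs → not all inputs occur → does not occur.
Controller branch 2 down [OR]: Door loop 2 fails=not, Leveling sensor 2 trips=occurs → at least one input occurs → occurs.
Elevator stuck between floors [OR]: Drive chain down=not, Controller branch 2 down=occurs → at least one input occurs → occurs.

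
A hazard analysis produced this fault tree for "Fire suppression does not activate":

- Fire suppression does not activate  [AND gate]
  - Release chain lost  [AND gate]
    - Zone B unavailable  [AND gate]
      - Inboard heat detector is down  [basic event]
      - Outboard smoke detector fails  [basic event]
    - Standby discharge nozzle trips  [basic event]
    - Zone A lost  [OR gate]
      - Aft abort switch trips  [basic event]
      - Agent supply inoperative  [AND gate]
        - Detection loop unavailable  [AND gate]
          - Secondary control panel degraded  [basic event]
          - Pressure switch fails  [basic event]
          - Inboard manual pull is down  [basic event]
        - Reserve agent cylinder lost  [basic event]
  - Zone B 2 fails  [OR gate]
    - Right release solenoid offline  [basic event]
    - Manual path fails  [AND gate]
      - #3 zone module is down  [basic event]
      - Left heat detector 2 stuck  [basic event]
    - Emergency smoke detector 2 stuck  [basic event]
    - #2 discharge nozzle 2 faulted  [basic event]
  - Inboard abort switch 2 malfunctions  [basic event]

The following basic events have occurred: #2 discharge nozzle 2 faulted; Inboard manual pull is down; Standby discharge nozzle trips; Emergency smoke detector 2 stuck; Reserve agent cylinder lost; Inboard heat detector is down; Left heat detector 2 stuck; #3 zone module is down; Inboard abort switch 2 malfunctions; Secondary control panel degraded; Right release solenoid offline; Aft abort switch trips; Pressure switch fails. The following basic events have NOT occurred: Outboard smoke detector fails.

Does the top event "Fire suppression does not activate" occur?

Zone B unavailable [AND]: Inboard heat detector is down=occurs, Outboard smoke detector fails=not → not all inputs occur → does not occur.
Detection loop unavailable [AND]: Secondary control panel degraded=occurs, Pressure switch fails=occurs, Inboard manual pull is down=occurs → all inputs occur → occurs.
Agent supply inoperative [AND]: Detection loop unavailable=occurs, Reserve agent cylinder lost=occurs → all inputs occur → occurs.
Zone A lost [OR]: Aft abort switch trips=occurs, Agent supply inoperative=occurs → at least one input occurs → occurs.
Release chain lost [AND]: Zone B unavailable=not, Standby discharge nozzle trips=occurs, Zone A lost=occurs → not all inputs occur → does not occur.
Manual path fails [AND]: #3 zone module is down=occurs, Left heat detector 2 stuck=occurs → all inputs occur → occurs.
Zone B 2 fails [OR]: Right release solenoid offline=occurs, Manual path fails=occurs, Emergency smoke detector 2 stuck=occurs, #2 discharge nozzle 2 faulted=occurs → at least one input occurs → occurs.
Fire suppression does not activate [AND]: Release chain lost=not, Zone B 2 fails=occurs, Inboard abort switch 2 malfunctions=occurs → not all inputs occur → does not occur.

No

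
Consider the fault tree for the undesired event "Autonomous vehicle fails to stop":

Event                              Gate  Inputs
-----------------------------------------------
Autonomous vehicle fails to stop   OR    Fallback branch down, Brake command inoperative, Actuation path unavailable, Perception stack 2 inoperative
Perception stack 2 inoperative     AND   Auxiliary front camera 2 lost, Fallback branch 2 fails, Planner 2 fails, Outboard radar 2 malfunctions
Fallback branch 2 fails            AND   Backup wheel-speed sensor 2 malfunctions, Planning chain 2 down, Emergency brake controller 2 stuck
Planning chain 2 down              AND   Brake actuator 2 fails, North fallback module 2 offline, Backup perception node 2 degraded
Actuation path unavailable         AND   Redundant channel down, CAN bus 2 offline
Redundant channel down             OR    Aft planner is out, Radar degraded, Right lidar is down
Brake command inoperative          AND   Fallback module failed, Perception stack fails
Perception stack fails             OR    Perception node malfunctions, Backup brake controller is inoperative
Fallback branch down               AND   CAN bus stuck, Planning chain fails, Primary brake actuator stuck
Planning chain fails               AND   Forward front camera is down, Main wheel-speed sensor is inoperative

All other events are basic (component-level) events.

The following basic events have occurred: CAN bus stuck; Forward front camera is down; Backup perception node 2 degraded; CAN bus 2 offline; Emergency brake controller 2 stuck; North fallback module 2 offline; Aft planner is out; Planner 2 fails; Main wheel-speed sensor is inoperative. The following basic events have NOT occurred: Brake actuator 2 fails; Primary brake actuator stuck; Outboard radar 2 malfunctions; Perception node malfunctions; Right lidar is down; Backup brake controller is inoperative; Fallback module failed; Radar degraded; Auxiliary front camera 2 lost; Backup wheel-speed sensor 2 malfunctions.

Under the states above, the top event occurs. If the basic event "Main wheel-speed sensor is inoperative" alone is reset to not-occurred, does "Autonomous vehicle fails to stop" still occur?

Counterfactual: set "Main wheel-speed sensor is inoperative" to not occurred.
Planning chain fails [AND]: Forward front camera is down=occurs, Main wheel-speed sensor is inoperative=not → not all inputs occur → does not occur.
Fallback branch down [AND]: CAN bus stuck=occurs, Planning chain fails=not, Primary brake actuator stuck=not → not all inputs occur → does not occur.
Perception stack fails [OR]: Perception node malfunctions=not, Backup brake controller is inoperative=not → no input occurs → does not occur.
Brake command inoperative [AND]: Fallback module failed=not, Perception stack fails=not → not all inputs occur → does not occur.
Redundant channel down [OR]: Aft planner is out=occurs, Radar degraded=not, Right lidar is down=not → at least one input occurs → occurs.
Actuation path unavailable [AND]: Redundant channel down=occurs, CAN bus 2 offline=occurs → all inputs occur → occurs.
Planning chain 2 down [AND]: Brake actuator 2 fails=not, North fallback module 2 offline=occurs, Backup perception node 2 degraded=occurs → not all inputs occur → does not occur.
Fallback branch 2 fails [AND]: Backup wheel-speed sensor 2 malfunctions=not, Planning chain 2 down=not, Emergency brake controller 2 stuck=occurs → not all inputs occur → does not occur.
Perception stack 2 inoperative [AND]: Auxiliary front camera 2 lost=not, Fallback branch 2 fails=not, Planner 2 fails=occurs, Outboard radar 2 malfunctions=not → not all inputs occur → does not occur.
Autonomous vehicle fails to stop [OR]: Fallback branch down=not, Brake command inoperative=not, Actuation path unavailable=occurs, Perception stack 2 inoperative=not → at least one input occurs → occurs.

Yes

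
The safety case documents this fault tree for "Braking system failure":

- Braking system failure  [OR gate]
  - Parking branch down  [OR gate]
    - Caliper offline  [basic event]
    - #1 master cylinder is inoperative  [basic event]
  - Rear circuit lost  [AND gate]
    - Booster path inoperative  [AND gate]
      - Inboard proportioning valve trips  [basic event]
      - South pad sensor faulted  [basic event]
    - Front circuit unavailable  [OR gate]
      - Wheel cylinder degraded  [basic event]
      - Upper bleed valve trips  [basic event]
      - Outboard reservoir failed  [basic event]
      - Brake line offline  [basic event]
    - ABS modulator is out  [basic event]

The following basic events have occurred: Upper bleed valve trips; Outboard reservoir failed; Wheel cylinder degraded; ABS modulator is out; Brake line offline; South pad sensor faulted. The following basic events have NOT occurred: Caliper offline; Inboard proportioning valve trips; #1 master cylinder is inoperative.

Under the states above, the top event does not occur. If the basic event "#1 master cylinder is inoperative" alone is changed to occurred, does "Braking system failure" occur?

Yes

Counterfactual: set "#1 master cylinder is inoperative" to occurred.
Parking branch down [OR]: Caliper offline=not, #1 master cylinder is inoperative=occurs → at least one input occurs → occurs.
Booster path inoperative [AND]: Inboard proportioning valve trips=not, South pad sensor faulted=occurs → not all inputs occur → does not occur.
Front circuit unavailable [OR]: Wheel cylinder degraded=occurs, Upper bleed valve trips=occurs, Outboard reservoir failed=occurs, Brake line offline=occurs → at least one input occurs → occurs.
Rear circuit lost [AND]: Booster path inoperative=not, Front circuit unavailable=occurs, ABS modulator is out=occurs → not all inputs occur → does not occur.
Braking system failure [OR]: Parking branch down=occurs, Rear circuit lost=not → at least one input occurs → occurs.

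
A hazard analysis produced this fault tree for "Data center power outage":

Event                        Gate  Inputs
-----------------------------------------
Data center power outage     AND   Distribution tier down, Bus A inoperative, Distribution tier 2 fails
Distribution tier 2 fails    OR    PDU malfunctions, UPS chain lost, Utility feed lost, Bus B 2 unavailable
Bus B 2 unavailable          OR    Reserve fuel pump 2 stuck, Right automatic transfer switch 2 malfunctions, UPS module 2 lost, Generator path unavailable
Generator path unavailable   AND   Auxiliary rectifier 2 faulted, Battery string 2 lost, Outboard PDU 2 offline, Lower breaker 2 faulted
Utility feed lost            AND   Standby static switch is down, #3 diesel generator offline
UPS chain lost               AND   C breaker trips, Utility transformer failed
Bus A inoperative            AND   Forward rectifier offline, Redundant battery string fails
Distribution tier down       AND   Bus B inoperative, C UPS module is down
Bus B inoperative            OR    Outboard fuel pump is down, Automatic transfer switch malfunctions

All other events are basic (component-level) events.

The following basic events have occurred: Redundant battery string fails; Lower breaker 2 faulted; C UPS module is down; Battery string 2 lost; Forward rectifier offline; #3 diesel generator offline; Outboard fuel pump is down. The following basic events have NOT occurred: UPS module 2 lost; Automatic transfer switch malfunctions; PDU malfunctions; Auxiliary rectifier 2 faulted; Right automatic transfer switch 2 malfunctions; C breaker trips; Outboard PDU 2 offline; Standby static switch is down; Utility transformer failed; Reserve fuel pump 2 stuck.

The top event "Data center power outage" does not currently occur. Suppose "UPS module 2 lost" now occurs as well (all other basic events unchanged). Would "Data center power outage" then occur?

Counterfactual: set "UPS module 2 lost" to occurred.
Bus B inoperative [OR]: Outboard fuel pump is down=occurs, Automatic transfer switch malfunctions=not → at least one input occurs → occurs.
Distribution tier down [AND]: Bus B inoperative=occurs, C UPS module is down=occurs → all inputs occur → occurs.
Bus A inoperative [AND]: Forward rectifier offline=occurs, Redundant battery string fails=occurs → all inputs occur → occurs.
UPS chain lost [AND]: C breaker trips=not, Utility transformer failed=not → not all inputs occur → does not occur.
Utility feed lost [AND]: Standby static switch is down=not, #3 diesel generator offline=occurs → not all inputs occur → does not occur.
Generator path unavailable [AND]: Auxiliary rectifier 2 faulted=not, Battery string 2 lost=occurs, Outboard PDU 2 offline=not, Lower breaker 2 faulted=occurs → not all inputs occur → does not occur.
Bus B 2 unavailable [OR]: Reserve fuel pump 2 stuck=not, Right automatic transfer switch 2 malfunctions=not, UPS module 2 lost=occurs, Generator path unavailable=not → at least one input occurs → occurs.
Distribution tier 2 fails [OR]: PDU malfunctions=not, UPS chain lost=not, Utility feed lost=not, Bus B 2 unavailable=occurs → at least one input occurs → occurs.
Data center power outage [AND]: Distribution tier down=occurs, Bus A inoperative=occurs, Distribution tier 2 fails=occurs → all inputs occur → occurs.

Yes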